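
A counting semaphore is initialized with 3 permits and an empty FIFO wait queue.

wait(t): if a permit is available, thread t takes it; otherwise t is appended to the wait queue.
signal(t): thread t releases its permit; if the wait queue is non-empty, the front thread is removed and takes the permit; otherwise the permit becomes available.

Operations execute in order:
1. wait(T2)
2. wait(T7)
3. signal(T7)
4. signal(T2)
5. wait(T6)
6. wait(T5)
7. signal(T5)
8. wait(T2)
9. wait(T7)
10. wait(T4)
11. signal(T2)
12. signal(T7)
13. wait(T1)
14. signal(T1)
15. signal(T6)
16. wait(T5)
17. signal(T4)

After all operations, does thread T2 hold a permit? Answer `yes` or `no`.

Answer: no

Derivation:
Step 1: wait(T2) -> count=2 queue=[] holders={T2}
Step 2: wait(T7) -> count=1 queue=[] holders={T2,T7}
Step 3: signal(T7) -> count=2 queue=[] holders={T2}
Step 4: signal(T2) -> count=3 queue=[] holders={none}
Step 5: wait(T6) -> count=2 queue=[] holders={T6}
Step 6: wait(T5) -> count=1 queue=[] holders={T5,T6}
Step 7: signal(T5) -> count=2 queue=[] holders={T6}
Step 8: wait(T2) -> count=1 queue=[] holders={T2,T6}
Step 9: wait(T7) -> count=0 queue=[] holders={T2,T6,T7}
Step 10: wait(T4) -> count=0 queue=[T4] holders={T2,T6,T7}
Step 11: signal(T2) -> count=0 queue=[] holders={T4,T6,T7}
Step 12: signal(T7) -> count=1 queue=[] holders={T4,T6}
Step 13: wait(T1) -> count=0 queue=[] holders={T1,T4,T6}
Step 14: signal(T1) -> count=1 queue=[] holders={T4,T6}
Step 15: signal(T6) -> count=2 queue=[] holders={T4}
Step 16: wait(T5) -> count=1 queue=[] holders={T4,T5}
Step 17: signal(T4) -> count=2 queue=[] holders={T5}
Final holders: {T5} -> T2 not in holders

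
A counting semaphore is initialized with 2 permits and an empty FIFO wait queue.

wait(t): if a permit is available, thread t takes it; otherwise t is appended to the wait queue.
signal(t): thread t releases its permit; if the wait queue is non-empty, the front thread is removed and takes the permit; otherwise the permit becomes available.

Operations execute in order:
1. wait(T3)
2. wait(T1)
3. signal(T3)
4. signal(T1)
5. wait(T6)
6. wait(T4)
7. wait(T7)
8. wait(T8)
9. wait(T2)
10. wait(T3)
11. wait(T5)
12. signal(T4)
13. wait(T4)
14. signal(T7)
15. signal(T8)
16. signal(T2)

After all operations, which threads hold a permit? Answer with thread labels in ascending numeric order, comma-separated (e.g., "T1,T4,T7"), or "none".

Answer: T3,T6

Derivation:
Step 1: wait(T3) -> count=1 queue=[] holders={T3}
Step 2: wait(T1) -> count=0 queue=[] holders={T1,T3}
Step 3: signal(T3) -> count=1 queue=[] holders={T1}
Step 4: signal(T1) -> count=2 queue=[] holders={none}
Step 5: wait(T6) -> count=1 queue=[] holders={T6}
Step 6: wait(T4) -> count=0 queue=[] holders={T4,T6}
Step 7: wait(T7) -> count=0 queue=[T7] holders={T4,T6}
Step 8: wait(T8) -> count=0 queue=[T7,T8] holders={T4,T6}
Step 9: wait(T2) -> count=0 queue=[T7,T8,T2] holders={T4,T6}
Step 10: wait(T3) -> count=0 queue=[T7,T8,T2,T3] holders={T4,T6}
Step 11: wait(T5) -> count=0 queue=[T7,T8,T2,T3,T5] holders={T4,T6}
Step 12: signal(T4) -> count=0 queue=[T8,T2,T3,T5] holders={T6,T7}
Step 13: wait(T4) -> count=0 queue=[T8,T2,T3,T5,T4] holders={T6,T7}
Step 14: signal(T7) -> count=0 queue=[T2,T3,T5,T4] holders={T6,T8}
Step 15: signal(T8) -> count=0 queue=[T3,T5,T4] holders={T2,T6}
Step 16: signal(T2) -> count=0 queue=[T5,T4] holders={T3,T6}
Final holders: T3,T6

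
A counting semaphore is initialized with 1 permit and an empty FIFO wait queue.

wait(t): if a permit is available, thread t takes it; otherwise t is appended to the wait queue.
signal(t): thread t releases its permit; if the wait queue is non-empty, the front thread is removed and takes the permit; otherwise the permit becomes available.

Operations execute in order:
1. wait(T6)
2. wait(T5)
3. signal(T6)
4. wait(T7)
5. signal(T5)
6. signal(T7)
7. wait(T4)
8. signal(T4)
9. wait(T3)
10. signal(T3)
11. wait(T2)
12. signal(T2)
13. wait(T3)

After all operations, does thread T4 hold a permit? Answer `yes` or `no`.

Answer: no

Derivation:
Step 1: wait(T6) -> count=0 queue=[] holders={T6}
Step 2: wait(T5) -> count=0 queue=[T5] holders={T6}
Step 3: signal(T6) -> count=0 queue=[] holders={T5}
Step 4: wait(T7) -> count=0 queue=[T7] holders={T5}
Step 5: signal(T5) -> count=0 queue=[] holders={T7}
Step 6: signal(T7) -> count=1 queue=[] holders={none}
Step 7: wait(T4) -> count=0 queue=[] holders={T4}
Step 8: signal(T4) -> count=1 queue=[] holders={none}
Step 9: wait(T3) -> count=0 queue=[] holders={T3}
Step 10: signal(T3) -> count=1 queue=[] holders={none}
Step 11: wait(T2) -> count=0 queue=[] holders={T2}
Step 12: signal(T2) -> count=1 queue=[] holders={none}
Step 13: wait(T3) -> count=0 queue=[] holders={T3}
Final holders: {T3} -> T4 not in holders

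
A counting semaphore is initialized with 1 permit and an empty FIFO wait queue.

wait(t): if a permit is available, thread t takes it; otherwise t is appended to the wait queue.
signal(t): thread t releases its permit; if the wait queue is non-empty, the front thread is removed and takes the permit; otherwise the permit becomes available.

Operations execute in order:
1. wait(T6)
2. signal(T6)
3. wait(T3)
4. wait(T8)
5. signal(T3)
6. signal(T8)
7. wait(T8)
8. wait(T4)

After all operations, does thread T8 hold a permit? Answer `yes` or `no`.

Answer: yes

Derivation:
Step 1: wait(T6) -> count=0 queue=[] holders={T6}
Step 2: signal(T6) -> count=1 queue=[] holders={none}
Step 3: wait(T3) -> count=0 queue=[] holders={T3}
Step 4: wait(T8) -> count=0 queue=[T8] holders={T3}
Step 5: signal(T3) -> count=0 queue=[] holders={T8}
Step 6: signal(T8) -> count=1 queue=[] holders={none}
Step 7: wait(T8) -> count=0 queue=[] holders={T8}
Step 8: wait(T4) -> count=0 queue=[T4] holders={T8}
Final holders: {T8} -> T8 in holders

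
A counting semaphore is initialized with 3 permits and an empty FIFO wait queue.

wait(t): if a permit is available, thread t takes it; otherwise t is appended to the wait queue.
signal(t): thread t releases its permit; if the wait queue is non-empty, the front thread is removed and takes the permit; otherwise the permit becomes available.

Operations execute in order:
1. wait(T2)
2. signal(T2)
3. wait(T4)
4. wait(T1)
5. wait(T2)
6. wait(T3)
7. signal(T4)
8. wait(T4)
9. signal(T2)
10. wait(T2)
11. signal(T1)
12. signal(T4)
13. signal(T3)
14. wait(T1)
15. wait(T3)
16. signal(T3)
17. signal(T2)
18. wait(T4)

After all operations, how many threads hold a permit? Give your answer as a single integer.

Answer: 2

Derivation:
Step 1: wait(T2) -> count=2 queue=[] holders={T2}
Step 2: signal(T2) -> count=3 queue=[] holders={none}
Step 3: wait(T4) -> count=2 queue=[] holders={T4}
Step 4: wait(T1) -> count=1 queue=[] holders={T1,T4}
Step 5: wait(T2) -> count=0 queue=[] holders={T1,T2,T4}
Step 6: wait(T3) -> count=0 queue=[T3] holders={T1,T2,T4}
Step 7: signal(T4) -> count=0 queue=[] holders={T1,T2,T3}
Step 8: wait(T4) -> count=0 queue=[T4] holders={T1,T2,T3}
Step 9: signal(T2) -> count=0 queue=[] holders={T1,T3,T4}
Step 10: wait(T2) -> count=0 queue=[T2] holders={T1,T3,T4}
Step 11: signal(T1) -> count=0 queue=[] holders={T2,T3,T4}
Step 12: signal(T4) -> count=1 queue=[] holders={T2,T3}
Step 13: signal(T3) -> count=2 queue=[] holders={T2}
Step 14: wait(T1) -> count=1 queue=[] holders={T1,T2}
Step 15: wait(T3) -> count=0 queue=[] holders={T1,T2,T3}
Step 16: signal(T3) -> count=1 queue=[] holders={T1,T2}
Step 17: signal(T2) -> count=2 queue=[] holders={T1}
Step 18: wait(T4) -> count=1 queue=[] holders={T1,T4}
Final holders: {T1,T4} -> 2 thread(s)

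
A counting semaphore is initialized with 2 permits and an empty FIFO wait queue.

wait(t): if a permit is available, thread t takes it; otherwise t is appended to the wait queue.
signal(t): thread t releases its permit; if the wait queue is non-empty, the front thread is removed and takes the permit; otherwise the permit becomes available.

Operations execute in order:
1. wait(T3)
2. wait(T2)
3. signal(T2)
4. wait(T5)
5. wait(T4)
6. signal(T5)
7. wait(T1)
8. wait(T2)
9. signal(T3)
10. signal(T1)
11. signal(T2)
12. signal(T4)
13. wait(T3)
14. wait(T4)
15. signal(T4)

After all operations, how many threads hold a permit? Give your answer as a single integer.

Answer: 1

Derivation:
Step 1: wait(T3) -> count=1 queue=[] holders={T3}
Step 2: wait(T2) -> count=0 queue=[] holders={T2,T3}
Step 3: signal(T2) -> count=1 queue=[] holders={T3}
Step 4: wait(T5) -> count=0 queue=[] holders={T3,T5}
Step 5: wait(T4) -> count=0 queue=[T4] holders={T3,T5}
Step 6: signal(T5) -> count=0 queue=[] holders={T3,T4}
Step 7: wait(T1) -> count=0 queue=[T1] holders={T3,T4}
Step 8: wait(T2) -> count=0 queue=[T1,T2] holders={T3,T4}
Step 9: signal(T3) -> count=0 queue=[T2] holders={T1,T4}
Step 10: signal(T1) -> count=0 queue=[] holders={T2,T4}
Step 11: signal(T2) -> count=1 queue=[] holders={T4}
Step 12: signal(T4) -> count=2 queue=[] holders={none}
Step 13: wait(T3) -> count=1 queue=[] holders={T3}
Step 14: wait(T4) -> count=0 queue=[] holders={T3,T4}
Step 15: signal(T4) -> count=1 queue=[] holders={T3}
Final holders: {T3} -> 1 thread(s)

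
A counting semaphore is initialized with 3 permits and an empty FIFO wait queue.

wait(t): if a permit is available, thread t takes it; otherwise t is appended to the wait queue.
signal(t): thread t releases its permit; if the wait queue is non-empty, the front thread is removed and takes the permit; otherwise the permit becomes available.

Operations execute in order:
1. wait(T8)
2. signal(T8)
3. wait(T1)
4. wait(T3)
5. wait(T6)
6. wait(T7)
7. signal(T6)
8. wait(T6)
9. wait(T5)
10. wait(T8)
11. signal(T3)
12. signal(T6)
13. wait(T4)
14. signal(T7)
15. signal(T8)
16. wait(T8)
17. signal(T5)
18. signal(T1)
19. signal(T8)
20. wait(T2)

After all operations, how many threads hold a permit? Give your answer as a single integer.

Answer: 2

Derivation:
Step 1: wait(T8) -> count=2 queue=[] holders={T8}
Step 2: signal(T8) -> count=3 queue=[] holders={none}
Step 3: wait(T1) -> count=2 queue=[] holders={T1}
Step 4: wait(T3) -> count=1 queue=[] holders={T1,T3}
Step 5: wait(T6) -> count=0 queue=[] holders={T1,T3,T6}
Step 6: wait(T7) -> count=0 queue=[T7] holders={T1,T3,T6}
Step 7: signal(T6) -> count=0 queue=[] holders={T1,T3,T7}
Step 8: wait(T6) -> count=0 queue=[T6] holders={T1,T3,T7}
Step 9: wait(T5) -> count=0 queue=[T6,T5] holders={T1,T3,T7}
Step 10: wait(T8) -> count=0 queue=[T6,T5,T8] holders={T1,T3,T7}
Step 11: signal(T3) -> count=0 queue=[T5,T8] holders={T1,T6,T7}
Step 12: signal(T6) -> count=0 queue=[T8] holders={T1,T5,T7}
Step 13: wait(T4) -> count=0 queue=[T8,T4] holders={T1,T5,T7}
Step 14: signal(T7) -> count=0 queue=[T4] holders={T1,T5,T8}
Step 15: signal(T8) -> count=0 queue=[] holders={T1,T4,T5}
Step 16: wait(T8) -> count=0 queue=[T8] holders={T1,T4,T5}
Step 17: signal(T5) -> count=0 queue=[] holders={T1,T4,T8}
Step 18: signal(T1) -> count=1 queue=[] holders={T4,T8}
Step 19: signal(T8) -> count=2 queue=[] holders={T4}
Step 20: wait(T2) -> count=1 queue=[] holders={T2,T4}
Final holders: {T2,T4} -> 2 thread(s)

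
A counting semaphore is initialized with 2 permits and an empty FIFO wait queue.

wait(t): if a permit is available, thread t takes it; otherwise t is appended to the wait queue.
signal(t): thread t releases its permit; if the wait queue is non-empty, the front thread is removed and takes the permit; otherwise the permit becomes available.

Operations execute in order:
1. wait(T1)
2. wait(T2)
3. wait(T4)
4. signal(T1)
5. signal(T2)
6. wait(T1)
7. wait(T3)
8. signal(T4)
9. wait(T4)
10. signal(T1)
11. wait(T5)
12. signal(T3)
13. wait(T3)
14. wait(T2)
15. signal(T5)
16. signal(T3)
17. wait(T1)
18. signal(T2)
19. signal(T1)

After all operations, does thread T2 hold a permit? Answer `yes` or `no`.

Step 1: wait(T1) -> count=1 queue=[] holders={T1}
Step 2: wait(T2) -> count=0 queue=[] holders={T1,T2}
Step 3: wait(T4) -> count=0 queue=[T4] holders={T1,T2}
Step 4: signal(T1) -> count=0 queue=[] holders={T2,T4}
Step 5: signal(T2) -> count=1 queue=[] holders={T4}
Step 6: wait(T1) -> count=0 queue=[] holders={T1,T4}
Step 7: wait(T3) -> count=0 queue=[T3] holders={T1,T4}
Step 8: signal(T4) -> count=0 queue=[] holders={T1,T3}
Step 9: wait(T4) -> count=0 queue=[T4] holders={T1,T3}
Step 10: signal(T1) -> count=0 queue=[] holders={T3,T4}
Step 11: wait(T5) -> count=0 queue=[T5] holders={T3,T4}
Step 12: signal(T3) -> count=0 queue=[] holders={T4,T5}
Step 13: wait(T3) -> count=0 queue=[T3] holders={T4,T5}
Step 14: wait(T2) -> count=0 queue=[T3,T2] holders={T4,T5}
Step 15: signal(T5) -> count=0 queue=[T2] holders={T3,T4}
Step 16: signal(T3) -> count=0 queue=[] holders={T2,T4}
Step 17: wait(T1) -> count=0 queue=[T1] holders={T2,T4}
Step 18: signal(T2) -> count=0 queue=[] holders={T1,T4}
Step 19: signal(T1) -> count=1 queue=[] holders={T4}
Final holders: {T4} -> T2 not in holders

Answer: no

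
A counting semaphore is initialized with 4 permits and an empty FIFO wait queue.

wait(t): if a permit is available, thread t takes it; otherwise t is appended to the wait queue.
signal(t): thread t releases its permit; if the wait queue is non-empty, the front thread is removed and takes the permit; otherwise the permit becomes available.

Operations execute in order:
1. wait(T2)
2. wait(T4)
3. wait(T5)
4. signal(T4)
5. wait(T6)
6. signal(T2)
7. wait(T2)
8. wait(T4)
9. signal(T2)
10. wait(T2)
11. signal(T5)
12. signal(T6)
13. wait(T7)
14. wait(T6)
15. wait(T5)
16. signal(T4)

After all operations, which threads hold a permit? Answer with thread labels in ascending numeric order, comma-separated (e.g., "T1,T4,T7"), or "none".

Step 1: wait(T2) -> count=3 queue=[] holders={T2}
Step 2: wait(T4) -> count=2 queue=[] holders={T2,T4}
Step 3: wait(T5) -> count=1 queue=[] holders={T2,T4,T5}
Step 4: signal(T4) -> count=2 queue=[] holders={T2,T5}
Step 5: wait(T6) -> count=1 queue=[] holders={T2,T5,T6}
Step 6: signal(T2) -> count=2 queue=[] holders={T5,T6}
Step 7: wait(T2) -> count=1 queue=[] holders={T2,T5,T6}
Step 8: wait(T4) -> count=0 queue=[] holders={T2,T4,T5,T6}
Step 9: signal(T2) -> count=1 queue=[] holders={T4,T5,T6}
Step 10: wait(T2) -> count=0 queue=[] holders={T2,T4,T5,T6}
Step 11: signal(T5) -> count=1 queue=[] holders={T2,T4,T6}
Step 12: signal(T6) -> count=2 queue=[] holders={T2,T4}
Step 13: wait(T7) -> count=1 queue=[] holders={T2,T4,T7}
Step 14: wait(T6) -> count=0 queue=[] holders={T2,T4,T6,T7}
Step 15: wait(T5) -> count=0 queue=[T5] holders={T2,T4,T6,T7}
Step 16: signal(T4) -> count=0 queue=[] holders={T2,T5,T6,T7}
Final holders: T2,T5,T6,T7

Answer: T2,T5,T6,T7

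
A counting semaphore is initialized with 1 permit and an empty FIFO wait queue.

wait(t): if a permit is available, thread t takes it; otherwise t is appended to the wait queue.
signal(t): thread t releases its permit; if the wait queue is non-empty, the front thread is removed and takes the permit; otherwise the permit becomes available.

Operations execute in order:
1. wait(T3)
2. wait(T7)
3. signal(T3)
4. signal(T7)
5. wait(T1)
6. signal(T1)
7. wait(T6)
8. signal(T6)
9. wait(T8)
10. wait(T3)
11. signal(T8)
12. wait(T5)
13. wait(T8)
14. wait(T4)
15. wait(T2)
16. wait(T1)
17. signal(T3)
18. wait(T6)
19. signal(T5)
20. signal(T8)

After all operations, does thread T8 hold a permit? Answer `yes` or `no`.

Step 1: wait(T3) -> count=0 queue=[] holders={T3}
Step 2: wait(T7) -> count=0 queue=[T7] holders={T3}
Step 3: signal(T3) -> count=0 queue=[] holders={T7}
Step 4: signal(T7) -> count=1 queue=[] holders={none}
Step 5: wait(T1) -> count=0 queue=[] holders={T1}
Step 6: signal(T1) -> count=1 queue=[] holders={none}
Step 7: wait(T6) -> count=0 queue=[] holders={T6}
Step 8: signal(T6) -> count=1 queue=[] holders={none}
Step 9: wait(T8) -> count=0 queue=[] holders={T8}
Step 10: wait(T3) -> count=0 queue=[T3] holders={T8}
Step 11: signal(T8) -> count=0 queue=[] holders={T3}
Step 12: wait(T5) -> count=0 queue=[T5] holders={T3}
Step 13: wait(T8) -> count=0 queue=[T5,T8] holders={T3}
Step 14: wait(T4) -> count=0 queue=[T5,T8,T4] holders={T3}
Step 15: wait(T2) -> count=0 queue=[T5,T8,T4,T2] holders={T3}
Step 16: wait(T1) -> count=0 queue=[T5,T8,T4,T2,T1] holders={T3}
Step 17: signal(T3) -> count=0 queue=[T8,T4,T2,T1] holders={T5}
Step 18: wait(T6) -> count=0 queue=[T8,T4,T2,T1,T6] holders={T5}
Step 19: signal(T5) -> count=0 queue=[T4,T2,T1,T6] holders={T8}
Step 20: signal(T8) -> count=0 queue=[T2,T1,T6] holders={T4}
Final holders: {T4} -> T8 not in holders

Answer: no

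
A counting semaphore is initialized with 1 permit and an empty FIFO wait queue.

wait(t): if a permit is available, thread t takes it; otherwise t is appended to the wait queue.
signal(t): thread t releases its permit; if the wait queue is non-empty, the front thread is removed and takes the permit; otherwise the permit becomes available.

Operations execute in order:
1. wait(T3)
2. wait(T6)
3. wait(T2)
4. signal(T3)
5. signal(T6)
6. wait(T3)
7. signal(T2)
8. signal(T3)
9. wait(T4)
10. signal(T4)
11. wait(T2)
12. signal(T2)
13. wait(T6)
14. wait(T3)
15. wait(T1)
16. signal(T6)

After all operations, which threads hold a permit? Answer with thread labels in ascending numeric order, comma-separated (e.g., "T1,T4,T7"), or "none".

Answer: T3

Derivation:
Step 1: wait(T3) -> count=0 queue=[] holders={T3}
Step 2: wait(T6) -> count=0 queue=[T6] holders={T3}
Step 3: wait(T2) -> count=0 queue=[T6,T2] holders={T3}
Step 4: signal(T3) -> count=0 queue=[T2] holders={T6}
Step 5: signal(T6) -> count=0 queue=[] holders={T2}
Step 6: wait(T3) -> count=0 queue=[T3] holders={T2}
Step 7: signal(T2) -> count=0 queue=[] holders={T3}
Step 8: signal(T3) -> count=1 queue=[] holders={none}
Step 9: wait(T4) -> count=0 queue=[] holders={T4}
Step 10: signal(T4) -> count=1 queue=[] holders={none}
Step 11: wait(T2) -> count=0 queue=[] holders={T2}
Step 12: signal(T2) -> count=1 queue=[] holders={none}
Step 13: wait(T6) -> count=0 queue=[] holders={T6}
Step 14: wait(T3) -> count=0 queue=[T3] holders={T6}
Step 15: wait(T1) -> count=0 queue=[T3,T1] holders={T6}
Step 16: signal(T6) -> count=0 queue=[T1] holders={T3}
Final holders: T3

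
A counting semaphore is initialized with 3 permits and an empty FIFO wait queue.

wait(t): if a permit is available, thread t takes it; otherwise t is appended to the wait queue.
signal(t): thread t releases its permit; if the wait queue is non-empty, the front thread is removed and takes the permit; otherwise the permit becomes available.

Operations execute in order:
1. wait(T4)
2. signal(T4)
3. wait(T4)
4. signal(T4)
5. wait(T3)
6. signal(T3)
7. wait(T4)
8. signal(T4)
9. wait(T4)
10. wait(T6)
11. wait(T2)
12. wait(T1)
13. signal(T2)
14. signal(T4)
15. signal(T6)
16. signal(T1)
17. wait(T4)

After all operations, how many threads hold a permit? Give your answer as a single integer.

Answer: 1

Derivation:
Step 1: wait(T4) -> count=2 queue=[] holders={T4}
Step 2: signal(T4) -> count=3 queue=[] holders={none}
Step 3: wait(T4) -> count=2 queue=[] holders={T4}
Step 4: signal(T4) -> count=3 queue=[] holders={none}
Step 5: wait(T3) -> count=2 queue=[] holders={T3}
Step 6: signal(T3) -> count=3 queue=[] holders={none}
Step 7: wait(T4) -> count=2 queue=[] holders={T4}
Step 8: signal(T4) -> count=3 queue=[] holders={none}
Step 9: wait(T4) -> count=2 queue=[] holders={T4}
Step 10: wait(T6) -> count=1 queue=[] holders={T4,T6}
Step 11: wait(T2) -> count=0 queue=[] holders={T2,T4,T6}
Step 12: wait(T1) -> count=0 queue=[T1] holders={T2,T4,T6}
Step 13: signal(T2) -> count=0 queue=[] holders={T1,T4,T6}
Step 14: signal(T4) -> count=1 queue=[] holders={T1,T6}
Step 15: signal(T6) -> count=2 queue=[] holders={T1}
Step 16: signal(T1) -> count=3 queue=[] holders={none}
Step 17: wait(T4) -> count=2 queue=[] holders={T4}
Final holders: {T4} -> 1 thread(s)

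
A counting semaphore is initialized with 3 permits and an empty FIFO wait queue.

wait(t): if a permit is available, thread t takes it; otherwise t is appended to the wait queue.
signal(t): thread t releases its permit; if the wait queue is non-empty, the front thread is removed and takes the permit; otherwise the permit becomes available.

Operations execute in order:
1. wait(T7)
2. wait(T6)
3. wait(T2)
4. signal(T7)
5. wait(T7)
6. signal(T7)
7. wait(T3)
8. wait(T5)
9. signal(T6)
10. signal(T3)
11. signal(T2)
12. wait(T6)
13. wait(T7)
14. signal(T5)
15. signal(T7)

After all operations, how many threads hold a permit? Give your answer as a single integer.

Step 1: wait(T7) -> count=2 queue=[] holders={T7}
Step 2: wait(T6) -> count=1 queue=[] holders={T6,T7}
Step 3: wait(T2) -> count=0 queue=[] holders={T2,T6,T7}
Step 4: signal(T7) -> count=1 queue=[] holders={T2,T6}
Step 5: wait(T7) -> count=0 queue=[] holders={T2,T6,T7}
Step 6: signal(T7) -> count=1 queue=[] holders={T2,T6}
Step 7: wait(T3) -> count=0 queue=[] holders={T2,T3,T6}
Step 8: wait(T5) -> count=0 queue=[T5] holders={T2,T3,T6}
Step 9: signal(T6) -> count=0 queue=[] holders={T2,T3,T5}
Step 10: signal(T3) -> count=1 queue=[] holders={T2,T5}
Step 11: signal(T2) -> count=2 queue=[] holders={T5}
Step 12: wait(T6) -> count=1 queue=[] holders={T5,T6}
Step 13: wait(T7) -> count=0 queue=[] holders={T5,T6,T7}
Step 14: signal(T5) -> count=1 queue=[] holders={T6,T7}
Step 15: signal(T7) -> count=2 queue=[] holders={T6}
Final holders: {T6} -> 1 thread(s)

Answer: 1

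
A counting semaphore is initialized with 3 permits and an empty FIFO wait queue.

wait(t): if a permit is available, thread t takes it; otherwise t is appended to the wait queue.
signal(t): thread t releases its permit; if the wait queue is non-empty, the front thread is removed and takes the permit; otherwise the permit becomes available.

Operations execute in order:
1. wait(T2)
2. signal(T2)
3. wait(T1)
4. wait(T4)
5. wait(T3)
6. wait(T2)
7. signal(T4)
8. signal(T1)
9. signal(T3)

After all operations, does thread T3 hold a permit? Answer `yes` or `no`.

Step 1: wait(T2) -> count=2 queue=[] holders={T2}
Step 2: signal(T2) -> count=3 queue=[] holders={none}
Step 3: wait(T1) -> count=2 queue=[] holders={T1}
Step 4: wait(T4) -> count=1 queue=[] holders={T1,T4}
Step 5: wait(T3) -> count=0 queue=[] holders={T1,T3,T4}
Step 6: wait(T2) -> count=0 queue=[T2] holders={T1,T3,T4}
Step 7: signal(T4) -> count=0 queue=[] holders={T1,T2,T3}
Step 8: signal(T1) -> count=1 queue=[] holders={T2,T3}
Step 9: signal(T3) -> count=2 queue=[] holders={T2}
Final holders: {T2} -> T3 not in holders

Answer: no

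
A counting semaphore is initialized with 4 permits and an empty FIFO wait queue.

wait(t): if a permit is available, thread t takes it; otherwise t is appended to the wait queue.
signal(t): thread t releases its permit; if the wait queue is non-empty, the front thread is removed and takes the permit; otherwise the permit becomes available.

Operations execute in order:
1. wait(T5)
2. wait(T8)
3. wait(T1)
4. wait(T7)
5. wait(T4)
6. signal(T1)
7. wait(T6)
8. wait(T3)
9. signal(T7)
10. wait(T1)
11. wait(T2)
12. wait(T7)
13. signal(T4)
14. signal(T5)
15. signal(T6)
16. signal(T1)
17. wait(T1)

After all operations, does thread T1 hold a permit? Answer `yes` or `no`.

Answer: no

Derivation:
Step 1: wait(T5) -> count=3 queue=[] holders={T5}
Step 2: wait(T8) -> count=2 queue=[] holders={T5,T8}
Step 3: wait(T1) -> count=1 queue=[] holders={T1,T5,T8}
Step 4: wait(T7) -> count=0 queue=[] holders={T1,T5,T7,T8}
Step 5: wait(T4) -> count=0 queue=[T4] holders={T1,T5,T7,T8}
Step 6: signal(T1) -> count=0 queue=[] holders={T4,T5,T7,T8}
Step 7: wait(T6) -> count=0 queue=[T6] holders={T4,T5,T7,T8}
Step 8: wait(T3) -> count=0 queue=[T6,T3] holders={T4,T5,T7,T8}
Step 9: signal(T7) -> count=0 queue=[T3] holders={T4,T5,T6,T8}
Step 10: wait(T1) -> count=0 queue=[T3,T1] holders={T4,T5,T6,T8}
Step 11: wait(T2) -> count=0 queue=[T3,T1,T2] holders={T4,T5,T6,T8}
Step 12: wait(T7) -> count=0 queue=[T3,T1,T2,T7] holders={T4,T5,T6,T8}
Step 13: signal(T4) -> count=0 queue=[T1,T2,T7] holders={T3,T5,T6,T8}
Step 14: signal(T5) -> count=0 queue=[T2,T7] holders={T1,T3,T6,T8}
Step 15: signal(T6) -> count=0 queue=[T7] holders={T1,T2,T3,T8}
Step 16: signal(T1) -> count=0 queue=[] holders={T2,T3,T7,T8}
Step 17: wait(T1) -> count=0 queue=[T1] holders={T2,T3,T7,T8}
Final holders: {T2,T3,T7,T8} -> T1 not in holders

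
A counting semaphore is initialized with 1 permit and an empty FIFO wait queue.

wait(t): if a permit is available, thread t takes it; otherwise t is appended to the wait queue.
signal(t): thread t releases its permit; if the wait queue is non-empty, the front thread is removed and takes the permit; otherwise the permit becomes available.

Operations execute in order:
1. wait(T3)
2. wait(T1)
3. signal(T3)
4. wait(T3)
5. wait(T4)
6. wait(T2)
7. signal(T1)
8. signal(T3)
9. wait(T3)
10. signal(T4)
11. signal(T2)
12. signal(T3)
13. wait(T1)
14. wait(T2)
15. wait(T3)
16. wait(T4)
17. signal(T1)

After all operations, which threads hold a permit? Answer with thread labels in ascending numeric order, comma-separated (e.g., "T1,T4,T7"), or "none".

Answer: T2

Derivation:
Step 1: wait(T3) -> count=0 queue=[] holders={T3}
Step 2: wait(T1) -> count=0 queue=[T1] holders={T3}
Step 3: signal(T3) -> count=0 queue=[] holders={T1}
Step 4: wait(T3) -> count=0 queue=[T3] holders={T1}
Step 5: wait(T4) -> count=0 queue=[T3,T4] holders={T1}
Step 6: wait(T2) -> count=0 queue=[T3,T4,T2] holders={T1}
Step 7: signal(T1) -> count=0 queue=[T4,T2] holders={T3}
Step 8: signal(T3) -> count=0 queue=[T2] holders={T4}
Step 9: wait(T3) -> count=0 queue=[T2,T3] holders={T4}
Step 10: signal(T4) -> count=0 queue=[T3] holders={T2}
Step 11: signal(T2) -> count=0 queue=[] holders={T3}
Step 12: signal(T3) -> count=1 queue=[] holders={none}
Step 13: wait(T1) -> count=0 queue=[] holders={T1}
Step 14: wait(T2) -> count=0 queue=[T2] holders={T1}
Step 15: wait(T3) -> count=0 queue=[T2,T3] holders={T1}
Step 16: wait(T4) -> count=0 queue=[T2,T3,T4] holders={T1}
Step 17: signal(T1) -> count=0 queue=[T3,T4] holders={T2}
Final holders: T2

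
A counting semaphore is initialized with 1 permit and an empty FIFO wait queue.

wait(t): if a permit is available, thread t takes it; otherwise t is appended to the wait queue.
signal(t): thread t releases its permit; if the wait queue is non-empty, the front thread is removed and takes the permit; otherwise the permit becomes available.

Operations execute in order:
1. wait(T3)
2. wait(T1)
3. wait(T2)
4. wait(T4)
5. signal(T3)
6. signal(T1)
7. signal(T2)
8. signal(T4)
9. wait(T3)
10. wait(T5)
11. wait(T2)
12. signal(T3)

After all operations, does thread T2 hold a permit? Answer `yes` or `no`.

Step 1: wait(T3) -> count=0 queue=[] holders={T3}
Step 2: wait(T1) -> count=0 queue=[T1] holders={T3}
Step 3: wait(T2) -> count=0 queue=[T1,T2] holders={T3}
Step 4: wait(T4) -> count=0 queue=[T1,T2,T4] holders={T3}
Step 5: signal(T3) -> count=0 queue=[T2,T4] holders={T1}
Step 6: signal(T1) -> count=0 queue=[T4] holders={T2}
Step 7: signal(T2) -> count=0 queue=[] holders={T4}
Step 8: signal(T4) -> count=1 queue=[] holders={none}
Step 9: wait(T3) -> count=0 queue=[] holders={T3}
Step 10: wait(T5) -> count=0 queue=[T5] holders={T3}
Step 11: wait(T2) -> count=0 queue=[T5,T2] holders={T3}
Step 12: signal(T3) -> count=0 queue=[T2] holders={T5}
Final holders: {T5} -> T2 not in holders

Answer: no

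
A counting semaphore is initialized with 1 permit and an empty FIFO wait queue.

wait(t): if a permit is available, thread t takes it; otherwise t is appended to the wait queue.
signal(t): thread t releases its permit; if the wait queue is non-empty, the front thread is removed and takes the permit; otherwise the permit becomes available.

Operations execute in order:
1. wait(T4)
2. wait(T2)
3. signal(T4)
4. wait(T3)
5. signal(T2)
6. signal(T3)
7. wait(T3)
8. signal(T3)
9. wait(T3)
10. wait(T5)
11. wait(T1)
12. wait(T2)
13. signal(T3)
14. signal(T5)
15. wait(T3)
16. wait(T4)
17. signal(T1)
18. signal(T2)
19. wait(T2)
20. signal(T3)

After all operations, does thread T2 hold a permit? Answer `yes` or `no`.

Step 1: wait(T4) -> count=0 queue=[] holders={T4}
Step 2: wait(T2) -> count=0 queue=[T2] holders={T4}
Step 3: signal(T4) -> count=0 queue=[] holders={T2}
Step 4: wait(T3) -> count=0 queue=[T3] holders={T2}
Step 5: signal(T2) -> count=0 queue=[] holders={T3}
Step 6: signal(T3) -> count=1 queue=[] holders={none}
Step 7: wait(T3) -> count=0 queue=[] holders={T3}
Step 8: signal(T3) -> count=1 queue=[] holders={none}
Step 9: wait(T3) -> count=0 queue=[] holders={T3}
Step 10: wait(T5) -> count=0 queue=[T5] holders={T3}
Step 11: wait(T1) -> count=0 queue=[T5,T1] holders={T3}
Step 12: wait(T2) -> count=0 queue=[T5,T1,T2] holders={T3}
Step 13: signal(T3) -> count=0 queue=[T1,T2] holders={T5}
Step 14: signal(T5) -> count=0 queue=[T2] holders={T1}
Step 15: wait(T3) -> count=0 queue=[T2,T3] holders={T1}
Step 16: wait(T4) -> count=0 queue=[T2,T3,T4] holders={T1}
Step 17: signal(T1) -> count=0 queue=[T3,T4] holders={T2}
Step 18: signal(T2) -> count=0 queue=[T4] holders={T3}
Step 19: wait(T2) -> count=0 queue=[T4,T2] holders={T3}
Step 20: signal(T3) -> count=0 queue=[T2] holders={T4}
Final holders: {T4} -> T2 not in holders

Answer: no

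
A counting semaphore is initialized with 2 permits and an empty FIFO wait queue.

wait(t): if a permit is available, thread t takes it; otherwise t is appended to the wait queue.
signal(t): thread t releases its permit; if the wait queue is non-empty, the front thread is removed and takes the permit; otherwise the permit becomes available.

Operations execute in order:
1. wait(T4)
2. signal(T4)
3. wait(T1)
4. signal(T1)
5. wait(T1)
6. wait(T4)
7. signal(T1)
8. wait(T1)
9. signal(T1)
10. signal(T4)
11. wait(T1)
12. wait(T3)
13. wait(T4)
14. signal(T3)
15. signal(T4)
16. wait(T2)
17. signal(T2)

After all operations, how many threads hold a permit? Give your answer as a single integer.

Answer: 1

Derivation:
Step 1: wait(T4) -> count=1 queue=[] holders={T4}
Step 2: signal(T4) -> count=2 queue=[] holders={none}
Step 3: wait(T1) -> count=1 queue=[] holders={T1}
Step 4: signal(T1) -> count=2 queue=[] holders={none}
Step 5: wait(T1) -> count=1 queue=[] holders={T1}
Step 6: wait(T4) -> count=0 queue=[] holders={T1,T4}
Step 7: signal(T1) -> count=1 queue=[] holders={T4}
Step 8: wait(T1) -> count=0 queue=[] holders={T1,T4}
Step 9: signal(T1) -> count=1 queue=[] holders={T4}
Step 10: signal(T4) -> count=2 queue=[] holders={none}
Step 11: wait(T1) -> count=1 queue=[] holders={T1}
Step 12: wait(T3) -> count=0 queue=[] holders={T1,T3}
Step 13: wait(T4) -> count=0 queue=[T4] holders={T1,T3}
Step 14: signal(T3) -> count=0 queue=[] holders={T1,T4}
Step 15: signal(T4) -> count=1 queue=[] holders={T1}
Step 16: wait(T2) -> count=0 queue=[] holders={T1,T2}
Step 17: signal(T2) -> count=1 queue=[] holders={T1}
Final holders: {T1} -> 1 thread(s)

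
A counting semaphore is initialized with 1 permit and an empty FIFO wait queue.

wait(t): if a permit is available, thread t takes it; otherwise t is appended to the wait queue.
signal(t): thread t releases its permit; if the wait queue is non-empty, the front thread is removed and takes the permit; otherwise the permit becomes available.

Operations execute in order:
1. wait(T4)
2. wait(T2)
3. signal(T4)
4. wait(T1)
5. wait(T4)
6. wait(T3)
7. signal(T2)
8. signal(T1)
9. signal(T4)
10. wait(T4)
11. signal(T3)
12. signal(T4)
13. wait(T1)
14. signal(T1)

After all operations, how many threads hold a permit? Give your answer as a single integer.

Step 1: wait(T4) -> count=0 queue=[] holders={T4}
Step 2: wait(T2) -> count=0 queue=[T2] holders={T4}
Step 3: signal(T4) -> count=0 queue=[] holders={T2}
Step 4: wait(T1) -> count=0 queue=[T1] holders={T2}
Step 5: wait(T4) -> count=0 queue=[T1,T4] holders={T2}
Step 6: wait(T3) -> count=0 queue=[T1,T4,T3] holders={T2}
Step 7: signal(T2) -> count=0 queue=[T4,T3] holders={T1}
Step 8: signal(T1) -> count=0 queue=[T3] holders={T4}
Step 9: signal(T4) -> count=0 queue=[] holders={T3}
Step 10: wait(T4) -> count=0 queue=[T4] holders={T3}
Step 11: signal(T3) -> count=0 queue=[] holders={T4}
Step 12: signal(T4) -> count=1 queue=[] holders={none}
Step 13: wait(T1) -> count=0 queue=[] holders={T1}
Step 14: signal(T1) -> count=1 queue=[] holders={none}
Final holders: {none} -> 0 thread(s)

Answer: 0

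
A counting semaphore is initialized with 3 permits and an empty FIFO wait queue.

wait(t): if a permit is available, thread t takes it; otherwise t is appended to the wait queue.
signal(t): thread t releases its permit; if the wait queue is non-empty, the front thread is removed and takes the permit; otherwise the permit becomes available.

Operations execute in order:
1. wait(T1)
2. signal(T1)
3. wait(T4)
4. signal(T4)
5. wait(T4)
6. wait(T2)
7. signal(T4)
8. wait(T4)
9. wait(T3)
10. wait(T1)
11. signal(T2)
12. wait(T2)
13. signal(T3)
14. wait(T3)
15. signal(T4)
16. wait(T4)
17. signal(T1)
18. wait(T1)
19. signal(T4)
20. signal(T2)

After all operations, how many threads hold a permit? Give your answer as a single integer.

Step 1: wait(T1) -> count=2 queue=[] holders={T1}
Step 2: signal(T1) -> count=3 queue=[] holders={none}
Step 3: wait(T4) -> count=2 queue=[] holders={T4}
Step 4: signal(T4) -> count=3 queue=[] holders={none}
Step 5: wait(T4) -> count=2 queue=[] holders={T4}
Step 6: wait(T2) -> count=1 queue=[] holders={T2,T4}
Step 7: signal(T4) -> count=2 queue=[] holders={T2}
Step 8: wait(T4) -> count=1 queue=[] holders={T2,T4}
Step 9: wait(T3) -> count=0 queue=[] holders={T2,T3,T4}
Step 10: wait(T1) -> count=0 queue=[T1] holders={T2,T3,T4}
Step 11: signal(T2) -> count=0 queue=[] holders={T1,T3,T4}
Step 12: wait(T2) -> count=0 queue=[T2] holders={T1,T3,T4}
Step 13: signal(T3) -> count=0 queue=[] holders={T1,T2,T4}
Step 14: wait(T3) -> count=0 queue=[T3] holders={T1,T2,T4}
Step 15: signal(T4) -> count=0 queue=[] holders={T1,T2,T3}
Step 16: wait(T4) -> count=0 queue=[T4] holders={T1,T2,T3}
Step 17: signal(T1) -> count=0 queue=[] holders={T2,T3,T4}
Step 18: wait(T1) -> count=0 queue=[T1] holders={T2,T3,T4}
Step 19: signal(T4) -> count=0 queue=[] holders={T1,T2,T3}
Step 20: signal(T2) -> count=1 queue=[] holders={T1,T3}
Final holders: {T1,T3} -> 2 thread(s)

Answer: 2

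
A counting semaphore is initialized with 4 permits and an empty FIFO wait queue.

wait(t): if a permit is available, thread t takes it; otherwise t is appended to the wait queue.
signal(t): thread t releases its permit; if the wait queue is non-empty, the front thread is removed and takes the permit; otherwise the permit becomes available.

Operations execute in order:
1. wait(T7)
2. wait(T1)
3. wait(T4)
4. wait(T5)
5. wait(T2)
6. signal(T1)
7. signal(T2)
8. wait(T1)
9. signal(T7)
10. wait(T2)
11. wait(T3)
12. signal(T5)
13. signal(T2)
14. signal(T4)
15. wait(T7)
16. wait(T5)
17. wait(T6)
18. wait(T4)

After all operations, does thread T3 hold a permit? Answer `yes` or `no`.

Step 1: wait(T7) -> count=3 queue=[] holders={T7}
Step 2: wait(T1) -> count=2 queue=[] holders={T1,T7}
Step 3: wait(T4) -> count=1 queue=[] holders={T1,T4,T7}
Step 4: wait(T5) -> count=0 queue=[] holders={T1,T4,T5,T7}
Step 5: wait(T2) -> count=0 queue=[T2] holders={T1,T4,T5,T7}
Step 6: signal(T1) -> count=0 queue=[] holders={T2,T4,T5,T7}
Step 7: signal(T2) -> count=1 queue=[] holders={T4,T5,T7}
Step 8: wait(T1) -> count=0 queue=[] holders={T1,T4,T5,T7}
Step 9: signal(T7) -> count=1 queue=[] holders={T1,T4,T5}
Step 10: wait(T2) -> count=0 queue=[] holders={T1,T2,T4,T5}
Step 11: wait(T3) -> count=0 queue=[T3] holders={T1,T2,T4,T5}
Step 12: signal(T5) -> count=0 queue=[] holders={T1,T2,T3,T4}
Step 13: signal(T2) -> count=1 queue=[] holders={T1,T3,T4}
Step 14: signal(T4) -> count=2 queue=[] holders={T1,T3}
Step 15: wait(T7) -> count=1 queue=[] holders={T1,T3,T7}
Step 16: wait(T5) -> count=0 queue=[] holders={T1,T3,T5,T7}
Step 17: wait(T6) -> count=0 queue=[T6] holders={T1,T3,T5,T7}
Step 18: wait(T4) -> count=0 queue=[T6,T4] holders={T1,T3,T5,T7}
Final holders: {T1,T3,T5,T7} -> T3 in holders

Answer: yes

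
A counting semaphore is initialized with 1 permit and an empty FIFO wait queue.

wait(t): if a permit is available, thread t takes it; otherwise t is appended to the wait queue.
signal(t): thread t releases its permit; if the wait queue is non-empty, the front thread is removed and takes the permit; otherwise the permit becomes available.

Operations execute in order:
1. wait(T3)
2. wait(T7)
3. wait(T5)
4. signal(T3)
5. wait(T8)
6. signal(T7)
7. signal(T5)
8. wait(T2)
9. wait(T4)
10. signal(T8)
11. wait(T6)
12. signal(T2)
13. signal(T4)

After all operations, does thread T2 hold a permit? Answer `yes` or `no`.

Step 1: wait(T3) -> count=0 queue=[] holders={T3}
Step 2: wait(T7) -> count=0 queue=[T7] holders={T3}
Step 3: wait(T5) -> count=0 queue=[T7,T5] holders={T3}
Step 4: signal(T3) -> count=0 queue=[T5] holders={T7}
Step 5: wait(T8) -> count=0 queue=[T5,T8] holders={T7}
Step 6: signal(T7) -> count=0 queue=[T8] holders={T5}
Step 7: signal(T5) -> count=0 queue=[] holders={T8}
Step 8: wait(T2) -> count=0 queue=[T2] holders={T8}
Step 9: wait(T4) -> count=0 queue=[T2,T4] holders={T8}
Step 10: signal(T8) -> count=0 queue=[T4] holders={T2}
Step 11: wait(T6) -> count=0 queue=[T4,T6] holders={T2}
Step 12: signal(T2) -> count=0 queue=[T6] holders={T4}
Step 13: signal(T4) -> count=0 queue=[] holders={T6}
Final holders: {T6} -> T2 not in holders

Answer: no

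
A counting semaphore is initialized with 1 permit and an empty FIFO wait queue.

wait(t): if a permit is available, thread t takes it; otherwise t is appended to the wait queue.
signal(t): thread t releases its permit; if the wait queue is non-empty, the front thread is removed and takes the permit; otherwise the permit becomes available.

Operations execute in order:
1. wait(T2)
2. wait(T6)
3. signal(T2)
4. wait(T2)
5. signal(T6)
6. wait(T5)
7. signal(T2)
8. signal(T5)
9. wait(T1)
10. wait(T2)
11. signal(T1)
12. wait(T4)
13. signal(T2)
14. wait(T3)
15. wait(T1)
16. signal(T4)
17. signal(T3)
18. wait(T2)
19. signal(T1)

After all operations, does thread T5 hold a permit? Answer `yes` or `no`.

Step 1: wait(T2) -> count=0 queue=[] holders={T2}
Step 2: wait(T6) -> count=0 queue=[T6] holders={T2}
Step 3: signal(T2) -> count=0 queue=[] holders={T6}
Step 4: wait(T2) -> count=0 queue=[T2] holders={T6}
Step 5: signal(T6) -> count=0 queue=[] holders={T2}
Step 6: wait(T5) -> count=0 queue=[T5] holders={T2}
Step 7: signal(T2) -> count=0 queue=[] holders={T5}
Step 8: signal(T5) -> count=1 queue=[] holders={none}
Step 9: wait(T1) -> count=0 queue=[] holders={T1}
Step 10: wait(T2) -> count=0 queue=[T2] holders={T1}
Step 11: signal(T1) -> count=0 queue=[] holders={T2}
Step 12: wait(T4) -> count=0 queue=[T4] holders={T2}
Step 13: signal(T2) -> count=0 queue=[] holders={T4}
Step 14: wait(T3) -> count=0 queue=[T3] holders={T4}
Step 15: wait(T1) -> count=0 queue=[T3,T1] holders={T4}
Step 16: signal(T4) -> count=0 queue=[T1] holders={T3}
Step 17: signal(T3) -> count=0 queue=[] holders={T1}
Step 18: wait(T2) -> count=0 queue=[T2] holders={T1}
Step 19: signal(T1) -> count=0 queue=[] holders={T2}
Final holders: {T2} -> T5 not in holders

Answer: no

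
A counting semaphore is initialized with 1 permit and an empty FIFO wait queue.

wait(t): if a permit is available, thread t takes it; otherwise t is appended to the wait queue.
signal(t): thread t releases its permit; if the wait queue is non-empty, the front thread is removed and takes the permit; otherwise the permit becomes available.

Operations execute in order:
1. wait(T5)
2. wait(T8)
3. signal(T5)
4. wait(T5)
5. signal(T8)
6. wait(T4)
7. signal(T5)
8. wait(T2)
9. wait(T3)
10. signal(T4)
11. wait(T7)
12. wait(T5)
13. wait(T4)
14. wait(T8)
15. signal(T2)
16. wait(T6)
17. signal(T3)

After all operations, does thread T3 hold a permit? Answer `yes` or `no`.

Answer: no

Derivation:
Step 1: wait(T5) -> count=0 queue=[] holders={T5}
Step 2: wait(T8) -> count=0 queue=[T8] holders={T5}
Step 3: signal(T5) -> count=0 queue=[] holders={T8}
Step 4: wait(T5) -> count=0 queue=[T5] holders={T8}
Step 5: signal(T8) -> count=0 queue=[] holders={T5}
Step 6: wait(T4) -> count=0 queue=[T4] holders={T5}
Step 7: signal(T5) -> count=0 queue=[] holders={T4}
Step 8: wait(T2) -> count=0 queue=[T2] holders={T4}
Step 9: wait(T3) -> count=0 queue=[T2,T3] holders={T4}
Step 10: signal(T4) -> count=0 queue=[T3] holders={T2}
Step 11: wait(T7) -> count=0 queue=[T3,T7] holders={T2}
Step 12: wait(T5) -> count=0 queue=[T3,T7,T5] holders={T2}
Step 13: wait(T4) -> count=0 queue=[T3,T7,T5,T4] holders={T2}
Step 14: wait(T8) -> count=0 queue=[T3,T7,T5,T4,T8] holders={T2}
Step 15: signal(T2) -> count=0 queue=[T7,T5,T4,T8] holders={T3}
Step 16: wait(T6) -> count=0 queue=[T7,T5,T4,T8,T6] holders={T3}
Step 17: signal(T3) -> count=0 queue=[T5,T4,T8,T6] holders={T7}
Final holders: {T7} -> T3 not in holders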